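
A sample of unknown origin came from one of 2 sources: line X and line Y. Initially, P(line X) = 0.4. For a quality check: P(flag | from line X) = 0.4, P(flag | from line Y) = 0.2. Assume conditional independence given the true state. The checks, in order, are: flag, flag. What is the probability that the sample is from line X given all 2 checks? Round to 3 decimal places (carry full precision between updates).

0.727

After 'flag': P(line X) = 0.4·0.4000 / (0.4·0.4000 + 0.2·0.6000) ≈ 0.5714
After 'flag': P(line X) = 0.4·0.5714 / (0.4·0.5714 + 0.2·0.4286) ≈ 0.7273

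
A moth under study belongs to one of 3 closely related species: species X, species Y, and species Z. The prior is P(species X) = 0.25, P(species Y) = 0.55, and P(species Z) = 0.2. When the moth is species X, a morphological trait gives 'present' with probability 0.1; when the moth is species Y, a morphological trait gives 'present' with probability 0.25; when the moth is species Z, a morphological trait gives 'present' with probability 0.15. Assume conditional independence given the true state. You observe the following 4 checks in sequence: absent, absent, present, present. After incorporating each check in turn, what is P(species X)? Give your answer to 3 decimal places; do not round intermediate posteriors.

After 'absent': normaliser = 0.9·0.2500 + 0.75·0.5500 + 0.85·0.2000; P(species X) ≈ 0.2786, P(species Y) ≈ 0.5108, P(species Z) ≈ 0.2105
After 'absent': normaliser = 0.9·0.2786 + 0.75·0.5108 + 0.85·0.2105; P(species X) ≈ 0.3085, P(species Y) ≈ 0.4713, P(species Z) ≈ 0.2201
After 'present': normaliser = 0.1·0.3085 + 0.25·0.4713 + 0.15·0.2201; P(species X) ≈ 0.1698, P(species Y) ≈ 0.6485, P(species Z) ≈ 0.1817
After 'present': normaliser = 0.1·0.1698 + 0.25·0.6485 + 0.15·0.1817; P(species X) ≈ 0.0823, P(species Y) ≈ 0.7856, P(species Z) ≈ 0.1321

0.082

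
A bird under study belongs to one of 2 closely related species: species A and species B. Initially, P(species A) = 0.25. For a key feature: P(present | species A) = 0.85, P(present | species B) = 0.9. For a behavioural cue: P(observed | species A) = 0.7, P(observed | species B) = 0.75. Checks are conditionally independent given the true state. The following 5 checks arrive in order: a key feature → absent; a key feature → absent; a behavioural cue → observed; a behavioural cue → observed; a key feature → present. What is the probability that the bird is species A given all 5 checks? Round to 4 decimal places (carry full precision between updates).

0.3816

Each posterior becomes the prior for the next update.
After a key feature='absent': P(species A) = 0.15·0.2500 / (0.15·0.2500 + 0.1·0.7500) ≈ 0.3333
After a key feature='absent': P(species A) = 0.15·0.3333 / (0.15·0.3333 + 0.1·0.6667) ≈ 0.4286
After a behavioural cue='observed': P(species A) = 0.7·0.4286 / (0.7·0.4286 + 0.75·0.5714) ≈ 0.4118
After a behavioural cue='observed': P(species A) = 0.7·0.4118 / (0.7·0.4118 + 0.75·0.5882) ≈ 0.3952
After a key feature='present': P(species A) = 0.85·0.3952 / (0.85·0.3952 + 0.9·0.6048) ≈ 0.3816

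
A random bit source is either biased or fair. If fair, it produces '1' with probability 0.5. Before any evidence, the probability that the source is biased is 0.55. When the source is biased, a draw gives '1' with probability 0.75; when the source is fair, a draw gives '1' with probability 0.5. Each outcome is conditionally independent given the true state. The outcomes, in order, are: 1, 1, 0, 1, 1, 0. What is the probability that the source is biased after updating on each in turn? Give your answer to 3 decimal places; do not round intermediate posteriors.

Each posterior becomes the prior for the next update.
After '1': P(biased) = 0.75·0.5500 / (0.75·0.5500 + 0.5·0.4500) ≈ 0.6471
After '1': P(biased) = 0.75·0.6471 / (0.75·0.6471 + 0.5·0.3529) ≈ 0.7333
After '0': P(biased) = 0.25·0.7333 / (0.25·0.7333 + 0.5·0.2667) ≈ 0.5789
After '1': P(biased) = 0.75·0.5789 / (0.75·0.5789 + 0.5·0.4211) ≈ 0.6735
After '1': P(biased) = 0.75·0.6735 / (0.75·0.6735 + 0.5·0.3265) ≈ 0.7557
After '0': P(biased) = 0.25·0.7557 / (0.25·0.7557 + 0.5·0.2443) ≈ 0.6074

0.607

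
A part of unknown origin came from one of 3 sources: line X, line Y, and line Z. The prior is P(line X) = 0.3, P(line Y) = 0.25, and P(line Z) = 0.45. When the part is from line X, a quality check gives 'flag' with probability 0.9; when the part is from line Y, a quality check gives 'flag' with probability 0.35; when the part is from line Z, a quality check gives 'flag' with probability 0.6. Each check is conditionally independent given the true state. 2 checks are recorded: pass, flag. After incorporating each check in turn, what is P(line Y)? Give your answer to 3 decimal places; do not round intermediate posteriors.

After 'pass': normaliser = 0.1·0.3000 + 0.65·0.2500 + 0.4·0.4500; P(line X) ≈ 0.0805, P(line Y) ≈ 0.4362, P(line Z) ≈ 0.4832
After 'flag': normaliser = 0.9·0.0805 + 0.35·0.4362 + 0.6·0.4832; P(line X) ≈ 0.1407, P(line Y) ≈ 0.2964, P(line Z) ≈ 0.5629

0.296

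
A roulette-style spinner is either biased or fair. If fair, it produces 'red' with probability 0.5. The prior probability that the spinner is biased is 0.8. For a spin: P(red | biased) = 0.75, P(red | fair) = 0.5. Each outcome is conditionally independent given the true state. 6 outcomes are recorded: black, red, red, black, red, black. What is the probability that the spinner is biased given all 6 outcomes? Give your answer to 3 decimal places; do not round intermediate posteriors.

0.628

After 'black': P(biased) = 0.25·0.8000 / (0.25·0.8000 + 0.5·0.2000) ≈ 0.6667
After 'red': P(biased) = 0.75·0.6667 / (0.75·0.6667 + 0.5·0.3333) ≈ 0.7500
After 'red': P(biased) = 0.75·0.7500 / (0.75·0.7500 + 0.5·0.2500) ≈ 0.8182
After 'black': P(biased) = 0.25·0.8182 / (0.25·0.8182 + 0.5·0.1818) ≈ 0.6923
After 'red': P(biased) = 0.75·0.6923 / (0.75·0.6923 + 0.5·0.3077) ≈ 0.7714
After 'black': P(biased) = 0.25·0.7714 / (0.25·0.7714 + 0.5·0.2286) ≈ 0.6279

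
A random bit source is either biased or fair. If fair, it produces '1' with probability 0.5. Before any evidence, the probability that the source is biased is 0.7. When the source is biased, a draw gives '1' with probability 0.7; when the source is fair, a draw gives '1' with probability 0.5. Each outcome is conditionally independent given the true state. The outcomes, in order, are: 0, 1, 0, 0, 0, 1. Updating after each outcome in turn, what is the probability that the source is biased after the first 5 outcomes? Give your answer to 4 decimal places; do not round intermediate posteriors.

0.2974

After '0': P(biased) = 0.3·0.7000 / (0.3·0.7000 + 0.5·0.3000) ≈ 0.5833
After '1': P(biased) = 0.7·0.5833 / (0.7·0.5833 + 0.5·0.4167) ≈ 0.6622
After '0': P(biased) = 0.3·0.6622 / (0.3·0.6622 + 0.5·0.3378) ≈ 0.5404
After '0': P(biased) = 0.3·0.5404 / (0.3·0.5404 + 0.5·0.4596) ≈ 0.4137
After '0': P(biased) = 0.3·0.4137 / (0.3·0.4137 + 0.5·0.5863) ≈ 0.2974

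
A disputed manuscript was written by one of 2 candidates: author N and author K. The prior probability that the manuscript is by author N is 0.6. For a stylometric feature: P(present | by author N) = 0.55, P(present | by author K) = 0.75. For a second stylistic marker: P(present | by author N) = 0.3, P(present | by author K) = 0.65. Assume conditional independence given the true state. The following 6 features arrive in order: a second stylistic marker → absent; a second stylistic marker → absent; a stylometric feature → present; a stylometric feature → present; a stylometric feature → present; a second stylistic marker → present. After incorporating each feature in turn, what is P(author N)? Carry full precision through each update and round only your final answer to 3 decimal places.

After a second stylistic marker='absent': P(author N) = 0.7·0.6000 / (0.7·0.6000 + 0.35·0.4000) ≈ 0.7500
After a second stylistic marker='absent': P(author N) = 0.7·0.7500 / (0.7·0.7500 + 0.35·0.2500) ≈ 0.8571
After a stylometric feature='present': P(author N) = 0.55·0.8571 / (0.55·0.8571 + 0.75·0.1429) ≈ 0.8148
After a stylometric feature='present': P(author N) = 0.55·0.8148 / (0.55·0.8148 + 0.75·0.1852) ≈ 0.7634
After a stylometric feature='present': P(author N) = 0.55·0.7634 / (0.55·0.7634 + 0.75·0.2366) ≈ 0.7029
After a second stylistic marker='present': P(author N) = 0.3·0.7029 / (0.3·0.7029 + 0.65·0.2971) ≈ 0.5220

0.522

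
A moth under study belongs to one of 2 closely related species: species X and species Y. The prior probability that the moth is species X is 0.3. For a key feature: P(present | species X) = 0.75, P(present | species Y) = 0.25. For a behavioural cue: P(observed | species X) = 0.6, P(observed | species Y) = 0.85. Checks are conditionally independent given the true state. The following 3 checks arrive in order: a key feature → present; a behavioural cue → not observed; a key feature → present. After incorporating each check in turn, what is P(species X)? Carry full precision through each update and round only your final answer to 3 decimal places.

0.911

After a key feature='present': P(species X) = 0.75·0.3000 / (0.75·0.3000 + 0.25·0.7000) ≈ 0.5625
After a behavioural cue='not observed': P(species X) = 0.4·0.5625 / (0.4·0.5625 + 0.15·0.4375) ≈ 0.7742
After a key feature='present': P(species X) = 0.75·0.7742 / (0.75·0.7742 + 0.25·0.2258) ≈ 0.9114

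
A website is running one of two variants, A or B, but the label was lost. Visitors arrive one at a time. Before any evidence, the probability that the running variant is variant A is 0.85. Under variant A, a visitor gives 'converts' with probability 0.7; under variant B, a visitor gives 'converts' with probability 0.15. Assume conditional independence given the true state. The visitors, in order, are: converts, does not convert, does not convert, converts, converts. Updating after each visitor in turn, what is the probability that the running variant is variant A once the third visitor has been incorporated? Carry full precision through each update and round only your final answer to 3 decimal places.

0.767

After 'converts': P(A) = 0.7·0.8500 / (0.7·0.8500 + 0.15·0.1500) ≈ 0.9636
After 'does not convert': P(A) = 0.3·0.9636 / (0.3·0.9636 + 0.85·0.0364) ≈ 0.9032
After 'does not convert': P(A) = 0.3·0.9032 / (0.3·0.9032 + 0.85·0.0968) ≈ 0.7671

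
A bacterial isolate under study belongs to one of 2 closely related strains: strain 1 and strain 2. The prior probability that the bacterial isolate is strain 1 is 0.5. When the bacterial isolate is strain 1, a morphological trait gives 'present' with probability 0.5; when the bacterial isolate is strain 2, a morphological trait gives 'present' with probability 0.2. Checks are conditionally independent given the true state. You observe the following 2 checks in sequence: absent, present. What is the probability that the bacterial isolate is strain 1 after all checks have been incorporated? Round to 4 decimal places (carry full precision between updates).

0.6098

After 'absent': P(strain 1) = 0.5·0.5000 / (0.5·0.5000 + 0.8·0.5000) ≈ 0.3846
After 'present': P(strain 1) = 0.5·0.3846 / (0.5·0.3846 + 0.2·0.6154) ≈ 0.6098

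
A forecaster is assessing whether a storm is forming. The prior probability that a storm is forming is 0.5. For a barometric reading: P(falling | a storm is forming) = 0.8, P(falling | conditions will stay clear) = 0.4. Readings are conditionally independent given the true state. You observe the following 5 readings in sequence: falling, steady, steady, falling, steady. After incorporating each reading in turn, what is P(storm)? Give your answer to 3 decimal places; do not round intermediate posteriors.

0.129

After 'falling': P(storm) = 0.8·0.5000 / (0.8·0.5000 + 0.4·0.5000) ≈ 0.6667
After 'steady': P(storm) = 0.2·0.6667 / (0.2·0.6667 + 0.6·0.3333) ≈ 0.4000
After 'steady': P(storm) = 0.2·0.4000 / (0.2·0.4000 + 0.6·0.6000) ≈ 0.1818
After 'falling': P(storm) = 0.8·0.1818 / (0.8·0.1818 + 0.4·0.8182) ≈ 0.3077
After 'steady': P(storm) = 0.2·0.3077 / (0.2·0.3077 + 0.6·0.6923) ≈ 0.1290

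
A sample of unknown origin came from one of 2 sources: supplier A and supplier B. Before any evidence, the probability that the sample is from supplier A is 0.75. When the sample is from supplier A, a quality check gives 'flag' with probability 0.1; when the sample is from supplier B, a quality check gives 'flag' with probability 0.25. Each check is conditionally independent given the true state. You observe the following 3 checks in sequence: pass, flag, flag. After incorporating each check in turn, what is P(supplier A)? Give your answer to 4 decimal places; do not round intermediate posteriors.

0.3655

Each posterior becomes the prior for the next update.
After 'pass': P(supplier A) = 0.9·0.7500 / (0.9·0.7500 + 0.75·0.2500) ≈ 0.7826
After 'flag': P(supplier A) = 0.1·0.7826 / (0.1·0.7826 + 0.25·0.2174) ≈ 0.5902
After 'flag': P(supplier A) = 0.1·0.5902 / (0.1·0.5902 + 0.25·0.4098) ≈ 0.3655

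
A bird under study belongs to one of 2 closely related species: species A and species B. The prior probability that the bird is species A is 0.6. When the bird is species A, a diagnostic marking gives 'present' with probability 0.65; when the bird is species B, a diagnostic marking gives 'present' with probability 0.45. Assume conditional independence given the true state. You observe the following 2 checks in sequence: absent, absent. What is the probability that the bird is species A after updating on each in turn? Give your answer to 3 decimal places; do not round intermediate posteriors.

0.378

After 'absent': P(species A) = 0.35·0.6000 / (0.35·0.6000 + 0.55·0.4000) ≈ 0.4884
After 'absent': P(species A) = 0.35·0.4884 / (0.35·0.4884 + 0.55·0.5116) ≈ 0.3779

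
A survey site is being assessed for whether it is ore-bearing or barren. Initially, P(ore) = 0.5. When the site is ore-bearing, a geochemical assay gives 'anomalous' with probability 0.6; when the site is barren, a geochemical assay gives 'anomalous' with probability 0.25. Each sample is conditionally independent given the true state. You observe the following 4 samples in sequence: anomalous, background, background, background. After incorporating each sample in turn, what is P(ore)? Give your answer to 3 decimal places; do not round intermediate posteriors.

0.267

Apply Bayes' rule sequentially, carrying P(ore) forward.
After 'anomalous': P(ore) = 0.6·0.5000 / (0.6·0.5000 + 0.25·0.5000) ≈ 0.7059
After 'background': P(ore) = 0.4·0.7059 / (0.4·0.7059 + 0.75·0.2941) ≈ 0.5614
After 'background': P(ore) = 0.4·0.5614 / (0.4·0.5614 + 0.75·0.4386) ≈ 0.4057
After 'background': P(ore) = 0.4·0.4057 / (0.4·0.4057 + 0.75·0.5943) ≈ 0.2669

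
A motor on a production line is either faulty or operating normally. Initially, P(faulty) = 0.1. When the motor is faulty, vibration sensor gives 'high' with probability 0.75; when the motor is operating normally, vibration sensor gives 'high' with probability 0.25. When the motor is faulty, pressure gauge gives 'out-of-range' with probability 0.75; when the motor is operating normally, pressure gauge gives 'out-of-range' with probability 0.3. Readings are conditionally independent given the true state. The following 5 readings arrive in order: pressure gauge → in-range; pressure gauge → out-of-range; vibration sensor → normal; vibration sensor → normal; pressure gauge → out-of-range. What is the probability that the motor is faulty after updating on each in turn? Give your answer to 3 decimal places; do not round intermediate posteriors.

Each posterior becomes the prior for the next update.
After pressure gauge='in-range': P(faulty) = 0.25·0.1000 / (0.25·0.1000 + 0.7·0.9000) ≈ 0.0382
After pressure gauge='out-of-range': P(faulty) = 0.75·0.0382 / (0.75·0.0382 + 0.3·0.9618) ≈ 0.0903
After vibration sensor='normal': P(faulty) = 0.25·0.0903 / (0.25·0.0903 + 0.75·0.9097) ≈ 0.0320
After vibration sensor='normal': P(faulty) = 0.25·0.0320 / (0.25·0.0320 + 0.75·0.9680) ≈ 0.0109
After pressure gauge='out-of-range': P(faulty) = 0.75·0.0109 / (0.75·0.0109 + 0.3·0.9891) ≈ 0.0268

0.027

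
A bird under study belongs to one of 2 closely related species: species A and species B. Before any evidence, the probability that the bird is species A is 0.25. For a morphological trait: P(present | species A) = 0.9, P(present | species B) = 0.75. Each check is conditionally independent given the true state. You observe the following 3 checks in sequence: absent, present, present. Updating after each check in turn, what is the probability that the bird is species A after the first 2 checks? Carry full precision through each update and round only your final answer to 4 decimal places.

0.1379

After 'absent': P(species A) = 0.1·0.2500 / (0.1·0.2500 + 0.25·0.7500) ≈ 0.1176
After 'present': P(species A) = 0.9·0.1176 / (0.9·0.1176 + 0.75·0.8824) ≈ 0.1379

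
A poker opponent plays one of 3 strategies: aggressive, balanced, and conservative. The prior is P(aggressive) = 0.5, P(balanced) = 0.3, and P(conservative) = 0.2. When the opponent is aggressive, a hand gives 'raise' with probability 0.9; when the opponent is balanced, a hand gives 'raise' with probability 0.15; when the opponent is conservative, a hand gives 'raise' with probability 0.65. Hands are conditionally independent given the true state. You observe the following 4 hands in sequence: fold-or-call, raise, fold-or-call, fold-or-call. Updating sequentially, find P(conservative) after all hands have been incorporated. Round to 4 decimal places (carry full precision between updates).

0.1656

After 'fold-or-call': normaliser = 0.1·0.5000 + 0.85·0.3000 + 0.35·0.2000; P(aggressive) ≈ 0.1333, P(balanced) ≈ 0.6800, P(conservative) ≈ 0.1867
After 'raise': normaliser = 0.9·0.1333 + 0.15·0.6800 + 0.65·0.1867; P(aggressive) ≈ 0.3495, P(balanced) ≈ 0.2971, P(conservative) ≈ 0.3534
After 'fold-or-call': normaliser = 0.1·0.3495 + 0.85·0.2971 + 0.35·0.3534; P(aggressive) ≈ 0.0850, P(balanced) ≈ 0.6142, P(conservative) ≈ 0.3008
After 'fold-or-call': normaliser = 0.1·0.0850 + 0.85·0.6142 + 0.35·0.3008; P(aggressive) ≈ 0.0134, P(balanced) ≈ 0.8210, P(conservative) ≈ 0.1656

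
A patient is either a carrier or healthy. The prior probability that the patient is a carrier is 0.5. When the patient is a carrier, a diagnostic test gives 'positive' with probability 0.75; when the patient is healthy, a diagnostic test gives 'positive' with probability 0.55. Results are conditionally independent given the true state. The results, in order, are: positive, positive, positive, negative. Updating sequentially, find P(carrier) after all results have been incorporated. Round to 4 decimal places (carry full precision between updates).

Apply Bayes' rule sequentially, carrying P(carrier) forward.
After 'positive': P(carrier) = 0.75·0.5000 / (0.75·0.5000 + 0.55·0.5000) ≈ 0.5769
After 'positive': P(carrier) = 0.75·0.5769 / (0.75·0.5769 + 0.55·0.4231) ≈ 0.6503
After 'positive': P(carrier) = 0.75·0.6503 / (0.75·0.6503 + 0.55·0.3497) ≈ 0.7172
After 'negative': P(carrier) = 0.25·0.7172 / (0.25·0.7172 + 0.45·0.2828) ≈ 0.5848

0.5848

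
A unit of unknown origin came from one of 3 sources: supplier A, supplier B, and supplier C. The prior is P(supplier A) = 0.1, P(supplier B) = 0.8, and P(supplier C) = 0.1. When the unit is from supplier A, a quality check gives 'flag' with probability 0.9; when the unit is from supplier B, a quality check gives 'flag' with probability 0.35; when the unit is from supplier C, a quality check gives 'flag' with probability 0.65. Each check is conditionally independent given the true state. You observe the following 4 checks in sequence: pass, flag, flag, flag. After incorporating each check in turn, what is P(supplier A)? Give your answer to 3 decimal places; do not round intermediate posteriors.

After 'pass': normaliser = 0.1·0.1000 + 0.65·0.8000 + 0.35·0.1000; P(supplier A) ≈ 0.0177, P(supplier B) ≈ 0.9204, P(supplier C) ≈ 0.0619
After 'flag': normaliser = 0.9·0.0177 + 0.35·0.9204 + 0.65·0.0619; P(supplier A) ≈ 0.0421, P(supplier B) ≈ 0.8515, P(supplier C) ≈ 0.1064
After 'flag': normaliser = 0.9·0.0421 + 0.35·0.8515 + 0.65·0.1064; P(supplier A) ≈ 0.0935, P(supplier B) ≈ 0.7357, P(supplier C) ≈ 0.1708
After 'flag': normaliser = 0.9·0.0935 + 0.35·0.7357 + 0.65·0.1708; P(supplier A) ≈ 0.1860, P(supplier B) ≈ 0.5688, P(supplier C) ≈ 0.2452

0.186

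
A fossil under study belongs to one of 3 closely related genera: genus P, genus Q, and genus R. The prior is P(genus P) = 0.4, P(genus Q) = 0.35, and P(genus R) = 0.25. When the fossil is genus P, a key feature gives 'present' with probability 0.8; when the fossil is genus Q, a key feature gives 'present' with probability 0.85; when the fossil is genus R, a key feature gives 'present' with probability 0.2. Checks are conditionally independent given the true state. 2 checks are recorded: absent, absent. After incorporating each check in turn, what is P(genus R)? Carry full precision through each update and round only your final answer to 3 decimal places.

After 'absent': normaliser = 0.2·0.4000 + 0.15·0.3500 + 0.8·0.2500; P(genus P) ≈ 0.2406, P(genus Q) ≈ 0.1579, P(genus R) ≈ 0.6015
After 'absent': normaliser = 0.2·0.2406 + 0.15·0.1579 + 0.8·0.6015; P(genus P) ≈ 0.0870, P(genus Q) ≈ 0.0428, P(genus R) ≈ 0.8702

0.870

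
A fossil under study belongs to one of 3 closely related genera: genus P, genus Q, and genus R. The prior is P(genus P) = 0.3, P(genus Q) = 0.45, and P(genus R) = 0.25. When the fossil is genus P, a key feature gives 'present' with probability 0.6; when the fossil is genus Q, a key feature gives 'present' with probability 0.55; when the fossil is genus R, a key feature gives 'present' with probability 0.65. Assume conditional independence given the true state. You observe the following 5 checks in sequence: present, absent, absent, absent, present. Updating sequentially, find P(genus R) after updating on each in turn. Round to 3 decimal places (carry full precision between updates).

0.190

After 'present': normaliser = 0.6·0.3000 + 0.55·0.4500 + 0.65·0.2500; P(genus P) ≈ 0.3051, P(genus Q) ≈ 0.4195, P(genus R) ≈ 0.2754
After 'absent': normaliser = 0.4·0.3051 + 0.45·0.4195 + 0.35·0.2754; P(genus P) ≈ 0.2997, P(genus Q) ≈ 0.4636, P(genus R) ≈ 0.2367
After 'absent': normaliser = 0.4·0.2997 + 0.45·0.4636 + 0.35·0.2367; P(genus P) ≈ 0.2914, P(genus Q) ≈ 0.5071, P(genus R) ≈ 0.2014
After 'absent': normaliser = 0.4·0.2914 + 0.45·0.5071 + 0.35·0.2014; P(genus P) ≈ 0.2807, P(genus Q) ≈ 0.5495, P(genus R) ≈ 0.1698
After 'present': normaliser = 0.6·0.2807 + 0.55·0.5495 + 0.65·0.1698; P(genus P) ≈ 0.2899, P(genus Q) ≈ 0.5202, P(genus R) ≈ 0.1899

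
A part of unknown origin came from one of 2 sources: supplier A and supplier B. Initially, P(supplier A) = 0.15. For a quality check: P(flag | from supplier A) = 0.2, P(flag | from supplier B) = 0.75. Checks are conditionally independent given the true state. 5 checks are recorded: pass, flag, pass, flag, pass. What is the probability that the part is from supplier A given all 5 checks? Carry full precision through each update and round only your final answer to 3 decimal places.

0.291

After 'pass': P(supplier A) = 0.8·0.1500 / (0.8·0.1500 + 0.25·0.8500) ≈ 0.3609
After 'flag': P(supplier A) = 0.2·0.3609 / (0.2·0.3609 + 0.75·0.6391) ≈ 0.1309
After 'pass': P(supplier A) = 0.8·0.1309 / (0.8·0.1309 + 0.25·0.8691) ≈ 0.3252
After 'flag': P(supplier A) = 0.2·0.3252 / (0.2·0.3252 + 0.75·0.6748) ≈ 0.1139
After 'pass': P(supplier A) = 0.8·0.1139 / (0.8·0.1139 + 0.25·0.8861) ≈ 0.2914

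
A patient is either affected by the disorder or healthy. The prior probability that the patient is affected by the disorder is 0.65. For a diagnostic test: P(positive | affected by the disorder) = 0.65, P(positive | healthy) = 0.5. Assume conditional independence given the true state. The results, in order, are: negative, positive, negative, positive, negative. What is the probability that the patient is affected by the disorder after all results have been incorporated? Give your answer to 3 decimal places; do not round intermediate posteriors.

Each posterior becomes the prior for the next update.
After 'negative': P(affected) = 0.35·0.6500 / (0.35·0.6500 + 0.5·0.3500) ≈ 0.5652
After 'positive': P(affected) = 0.65·0.5652 / (0.65·0.5652 + 0.5·0.4348) ≈ 0.6283
After 'negative': P(affected) = 0.35·0.6283 / (0.35·0.6283 + 0.5·0.3717) ≈ 0.5419
After 'positive': P(affected) = 0.65·0.5419 / (0.65·0.5419 + 0.5·0.4581) ≈ 0.6060
After 'negative': P(affected) = 0.35·0.6060 / (0.35·0.6060 + 0.5·0.3940) ≈ 0.5184

0.518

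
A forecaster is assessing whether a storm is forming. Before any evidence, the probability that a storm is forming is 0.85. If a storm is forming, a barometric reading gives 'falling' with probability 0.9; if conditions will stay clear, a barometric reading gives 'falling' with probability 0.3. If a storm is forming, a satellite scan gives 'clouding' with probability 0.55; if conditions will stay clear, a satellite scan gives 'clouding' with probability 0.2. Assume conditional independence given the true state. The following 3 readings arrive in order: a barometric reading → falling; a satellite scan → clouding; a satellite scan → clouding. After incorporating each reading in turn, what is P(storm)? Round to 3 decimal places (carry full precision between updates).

0.992

After a barometric reading='falling': P(storm) = 0.9·0.8500 / (0.9·0.8500 + 0.3·0.1500) ≈ 0.9444
After a satellite scan='clouding': P(storm) = 0.55·0.9444 / (0.55·0.9444 + 0.2·0.0556) ≈ 0.9791
After a satellite scan='clouding': P(storm) = 0.55·0.9791 / (0.55·0.9791 + 0.2·0.0209) ≈ 0.9923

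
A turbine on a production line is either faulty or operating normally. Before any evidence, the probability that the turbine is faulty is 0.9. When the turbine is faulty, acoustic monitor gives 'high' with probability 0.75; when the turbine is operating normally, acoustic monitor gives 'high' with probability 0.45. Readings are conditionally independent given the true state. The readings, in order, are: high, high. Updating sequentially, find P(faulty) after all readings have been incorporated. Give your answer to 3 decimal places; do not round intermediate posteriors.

0.962

After 'high': P(faulty) = 0.75·0.9000 / (0.75·0.9000 + 0.45·0.1000) ≈ 0.9375
After 'high': P(faulty) = 0.75·0.9375 / (0.75·0.9375 + 0.45·0.0625) ≈ 0.9615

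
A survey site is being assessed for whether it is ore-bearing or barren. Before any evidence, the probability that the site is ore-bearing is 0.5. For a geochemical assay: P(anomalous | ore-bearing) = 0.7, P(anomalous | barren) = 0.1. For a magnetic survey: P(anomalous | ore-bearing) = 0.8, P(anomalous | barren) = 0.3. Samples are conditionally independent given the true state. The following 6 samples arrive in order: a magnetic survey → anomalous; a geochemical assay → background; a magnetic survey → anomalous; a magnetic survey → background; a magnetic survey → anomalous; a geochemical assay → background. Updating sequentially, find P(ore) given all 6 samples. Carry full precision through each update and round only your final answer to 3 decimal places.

Each posterior becomes the prior for the next update.
After a magnetic survey='anomalous': P(ore) = 0.8·0.5000 / (0.8·0.5000 + 0.3·0.5000) ≈ 0.7273
After a geochemical assay='background': P(ore) = 0.3·0.7273 / (0.3·0.7273 + 0.9·0.2727) ≈ 0.4706
After a magnetic survey='anomalous': P(ore) = 0.8·0.4706 / (0.8·0.4706 + 0.3·0.5294) ≈ 0.7033
After a magnetic survey='background': P(ore) = 0.2·0.7033 / (0.2·0.7033 + 0.7·0.2967) ≈ 0.4038
After a magnetic survey='anomalous': P(ore) = 0.8·0.4038 / (0.8·0.4038 + 0.3·0.5962) ≈ 0.6436
After a geochemical assay='background': P(ore) = 0.3·0.6436 / (0.3·0.6436 + 0.9·0.3564) ≈ 0.3758

0.376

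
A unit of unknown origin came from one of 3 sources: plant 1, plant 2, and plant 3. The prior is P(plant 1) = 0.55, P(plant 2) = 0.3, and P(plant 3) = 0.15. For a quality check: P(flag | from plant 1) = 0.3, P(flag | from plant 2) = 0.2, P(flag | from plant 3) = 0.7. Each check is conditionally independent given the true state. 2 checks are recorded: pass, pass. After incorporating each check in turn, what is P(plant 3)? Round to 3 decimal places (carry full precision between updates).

After 'pass': normaliser = 0.7·0.5500 + 0.8·0.3000 + 0.3·0.1500; P(plant 1) ≈ 0.5746, P(plant 2) ≈ 0.3582, P(plant 3) ≈ 0.0672
After 'pass': normaliser = 0.7·0.5746 + 0.8·0.3582 + 0.3·0.0672; P(plant 1) ≈ 0.5674, P(plant 2) ≈ 0.4042, P(plant 3) ≈ 0.0284

0.028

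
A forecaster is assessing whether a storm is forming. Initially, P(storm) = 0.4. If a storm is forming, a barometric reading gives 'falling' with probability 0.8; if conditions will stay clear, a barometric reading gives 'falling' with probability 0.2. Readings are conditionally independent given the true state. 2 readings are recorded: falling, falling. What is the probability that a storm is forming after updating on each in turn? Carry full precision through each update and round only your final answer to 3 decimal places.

After 'falling': P(storm) = 0.8·0.4000 / (0.8·0.4000 + 0.2·0.6000) ≈ 0.7273
After 'falling': P(storm) = 0.8·0.7273 / (0.8·0.7273 + 0.2·0.2727) ≈ 0.9143

0.914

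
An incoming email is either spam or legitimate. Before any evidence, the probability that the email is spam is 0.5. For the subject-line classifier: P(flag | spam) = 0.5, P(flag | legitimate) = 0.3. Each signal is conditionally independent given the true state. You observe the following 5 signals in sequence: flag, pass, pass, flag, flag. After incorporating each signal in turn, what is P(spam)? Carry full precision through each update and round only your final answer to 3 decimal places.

After 'flag': P(spam) = 0.5·0.5000 / (0.5·0.5000 + 0.3·0.5000) ≈ 0.6250
After 'pass': P(spam) = 0.5·0.6250 / (0.5·0.6250 + 0.7·0.3750) ≈ 0.5435
After 'pass': P(spam) = 0.5·0.5435 / (0.5·0.5435 + 0.7·0.4565) ≈ 0.4596
After 'flag': P(spam) = 0.5·0.4596 / (0.5·0.4596 + 0.3·0.5404) ≈ 0.5863
After 'flag': P(spam) = 0.5·0.5863 / (0.5·0.5863 + 0.3·0.4137) ≈ 0.7026

0.703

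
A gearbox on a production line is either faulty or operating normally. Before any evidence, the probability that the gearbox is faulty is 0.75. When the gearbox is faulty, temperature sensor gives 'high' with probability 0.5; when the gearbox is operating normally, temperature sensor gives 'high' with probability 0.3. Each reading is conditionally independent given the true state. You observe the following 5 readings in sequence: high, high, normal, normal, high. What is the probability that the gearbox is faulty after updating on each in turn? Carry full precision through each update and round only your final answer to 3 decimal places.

0.876

After 'high': P(faulty) = 0.5·0.7500 / (0.5·0.7500 + 0.3·0.2500) ≈ 0.8333
After 'high': P(faulty) = 0.5·0.8333 / (0.5·0.8333 + 0.3·0.1667) ≈ 0.8929
After 'normal': P(faulty) = 0.5·0.8929 / (0.5·0.8929 + 0.7·0.1071) ≈ 0.8562
After 'normal': P(faulty) = 0.5·0.8562 / (0.5·0.8562 + 0.7·0.1438) ≈ 0.8096
After 'high': P(faulty) = 0.5·0.8096 / (0.5·0.8096 + 0.3·0.1904) ≈ 0.8763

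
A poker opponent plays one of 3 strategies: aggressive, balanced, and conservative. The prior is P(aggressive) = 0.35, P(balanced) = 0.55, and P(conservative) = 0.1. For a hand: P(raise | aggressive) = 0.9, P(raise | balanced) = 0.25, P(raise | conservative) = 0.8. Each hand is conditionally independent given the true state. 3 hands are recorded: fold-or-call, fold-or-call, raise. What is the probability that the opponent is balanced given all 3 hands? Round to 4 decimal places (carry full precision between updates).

Each posterior becomes the prior for the next update.
After 'fold-or-call': normaliser = 0.1·0.3500 + 0.75·0.5500 + 0.2·0.1000; P(aggressive) ≈ 0.0749, P(balanced) ≈ 0.8824, P(conservative) ≈ 0.0428
After 'fold-or-call': normaliser = 0.1·0.0749 + 0.75·0.8824 + 0.2·0.0428; P(aggressive) ≈ 0.0110, P(balanced) ≈ 0.9763, P(conservative) ≈ 0.0126
After 'raise': normaliser = 0.9·0.0110 + 0.25·0.9763 + 0.8·0.0126; P(aggressive) ≈ 0.0376, P(balanced) ≈ 0.9241, P(conservative) ≈ 0.0382

0.9241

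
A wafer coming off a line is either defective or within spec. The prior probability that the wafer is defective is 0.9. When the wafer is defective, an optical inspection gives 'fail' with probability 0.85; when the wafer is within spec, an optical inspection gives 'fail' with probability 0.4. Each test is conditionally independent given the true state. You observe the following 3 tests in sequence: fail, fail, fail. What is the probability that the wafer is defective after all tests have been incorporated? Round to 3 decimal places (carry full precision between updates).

After 'fail': P(defective) = 0.85·0.9000 / (0.85·0.9000 + 0.4·0.1000) ≈ 0.9503
After 'fail': P(defective) = 0.85·0.9503 / (0.85·0.9503 + 0.4·0.0497) ≈ 0.9760
After 'fail': P(defective) = 0.85·0.9760 / (0.85·0.9760 + 0.4·0.0240) ≈ 0.9886

0.989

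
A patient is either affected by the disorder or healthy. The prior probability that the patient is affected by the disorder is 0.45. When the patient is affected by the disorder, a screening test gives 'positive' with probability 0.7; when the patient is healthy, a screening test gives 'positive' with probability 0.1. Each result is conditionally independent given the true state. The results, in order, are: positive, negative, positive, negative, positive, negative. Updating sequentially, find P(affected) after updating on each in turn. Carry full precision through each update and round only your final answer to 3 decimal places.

0.912

After 'positive': P(affected) = 0.7·0.4500 / (0.7·0.4500 + 0.1·0.5500) ≈ 0.8514
After 'negative': P(affected) = 0.3·0.8514 / (0.3·0.8514 + 0.9·0.1486) ≈ 0.6562
After 'positive': P(affected) = 0.7·0.6562 / (0.7·0.6562 + 0.1·0.3438) ≈ 0.9304
After 'negative': P(affected) = 0.3·0.9304 / (0.3·0.9304 + 0.9·0.0696) ≈ 0.8167
After 'positive': P(affected) = 0.7·0.8167 / (0.7·0.8167 + 0.1·0.1833) ≈ 0.9689
After 'negative': P(affected) = 0.3·0.9689 / (0.3·0.9689 + 0.9·0.0311) ≈ 0.9122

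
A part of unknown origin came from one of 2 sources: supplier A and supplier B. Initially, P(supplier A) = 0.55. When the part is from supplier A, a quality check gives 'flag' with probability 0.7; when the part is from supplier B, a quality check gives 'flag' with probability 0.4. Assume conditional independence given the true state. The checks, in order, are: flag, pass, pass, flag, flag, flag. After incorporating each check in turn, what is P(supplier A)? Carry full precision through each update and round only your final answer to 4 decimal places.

0.7413

After 'flag': P(supplier A) = 0.7·0.5500 / (0.7·0.5500 + 0.4·0.4500) ≈ 0.6814
After 'pass': P(supplier A) = 0.3·0.6814 / (0.3·0.6814 + 0.6·0.3186) ≈ 0.5168
After 'pass': P(supplier A) = 0.3·0.5168 / (0.3·0.5168 + 0.6·0.4832) ≈ 0.3484
After 'flag': P(supplier A) = 0.7·0.3484 / (0.7·0.3484 + 0.4·0.6516) ≈ 0.4834
After 'flag': P(supplier A) = 0.7·0.4834 / (0.7·0.4834 + 0.4·0.5166) ≈ 0.6209
After 'flag': P(supplier A) = 0.7·0.6209 / (0.7·0.6209 + 0.4·0.3791) ≈ 0.7413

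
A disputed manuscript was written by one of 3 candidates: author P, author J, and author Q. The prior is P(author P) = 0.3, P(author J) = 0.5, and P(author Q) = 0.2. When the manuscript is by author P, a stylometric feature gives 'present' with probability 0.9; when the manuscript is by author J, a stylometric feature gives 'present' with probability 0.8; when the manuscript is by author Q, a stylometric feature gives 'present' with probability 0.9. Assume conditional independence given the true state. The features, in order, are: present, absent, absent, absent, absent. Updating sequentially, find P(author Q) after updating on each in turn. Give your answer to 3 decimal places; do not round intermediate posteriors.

After 'present': normaliser = 0.9·0.3000 + 0.8·0.5000 + 0.9·0.2000; P(author P) ≈ 0.3176, P(author J) ≈ 0.4706, P(author Q) ≈ 0.2118
After 'absent': normaliser = 0.1·0.3176 + 0.2·0.4706 + 0.1·0.2118; P(author P) ≈ 0.2160, P(author J) ≈ 0.6400, P(author Q) ≈ 0.1440
After 'absent': normaliser = 0.1·0.2160 + 0.2·0.6400 + 0.1·0.1440; P(author P) ≈ 0.1317, P(author J) ≈ 0.7805, P(author Q) ≈ 0.0878
After 'absent': normaliser = 0.1·0.1317 + 0.2·0.7805 + 0.1·0.0878; P(author P) ≈ 0.0740, P(author J) ≈ 0.8767, P(author Q) ≈ 0.0493
After 'absent': normaliser = 0.1·0.0740 + 0.2·0.8767 + 0.1·0.0493; P(author P) ≈ 0.0394, P(author J) ≈ 0.9343, P(author Q) ≈ 0.0263

0.026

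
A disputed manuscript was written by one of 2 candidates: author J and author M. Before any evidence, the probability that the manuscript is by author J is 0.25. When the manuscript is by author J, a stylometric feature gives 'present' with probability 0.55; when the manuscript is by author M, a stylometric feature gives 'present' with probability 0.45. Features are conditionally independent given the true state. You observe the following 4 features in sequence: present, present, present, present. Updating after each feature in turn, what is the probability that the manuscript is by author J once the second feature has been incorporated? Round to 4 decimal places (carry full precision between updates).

Apply Bayes' rule sequentially, carrying P(author J) forward.
After 'present': P(author J) = 0.55·0.2500 / (0.55·0.2500 + 0.45·0.7500) ≈ 0.2895
After 'present': P(author J) = 0.55·0.2895 / (0.55·0.2895 + 0.45·0.7105) ≈ 0.3324

0.3324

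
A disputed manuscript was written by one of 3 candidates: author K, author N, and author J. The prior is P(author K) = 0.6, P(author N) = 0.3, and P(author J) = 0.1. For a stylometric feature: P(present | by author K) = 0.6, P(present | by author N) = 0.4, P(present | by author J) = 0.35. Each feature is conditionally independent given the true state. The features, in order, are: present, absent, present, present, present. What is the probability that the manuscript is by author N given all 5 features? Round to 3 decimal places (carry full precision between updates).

After 'present': normaliser = 0.6·0.6000 + 0.4·0.3000 + 0.35·0.1000; P(author K) ≈ 0.6990, P(author N) ≈ 0.2330, P(author J) ≈ 0.0680
After 'absent': normaliser = 0.4·0.6990 + 0.6·0.2330 + 0.65·0.0680; P(author K) ≈ 0.6031, P(author N) ≈ 0.3016, P(author J) ≈ 0.0953
After 'present': normaliser = 0.6·0.6031 + 0.4·0.3016 + 0.35·0.0953; P(author K) ≈ 0.7015, P(author N) ≈ 0.2338, P(author J) ≈ 0.0647
After 'present': normaliser = 0.6·0.7015 + 0.4·0.2338 + 0.35·0.0647; P(author K) ≈ 0.7837, P(author N) ≈ 0.1742, P(author J) ≈ 0.0421
After 'present': normaliser = 0.6·0.7837 + 0.4·0.1742 + 0.35·0.0421; P(author K) ≈ 0.8478, P(author N) ≈ 0.1256, P(author J) ≈ 0.0266

0.126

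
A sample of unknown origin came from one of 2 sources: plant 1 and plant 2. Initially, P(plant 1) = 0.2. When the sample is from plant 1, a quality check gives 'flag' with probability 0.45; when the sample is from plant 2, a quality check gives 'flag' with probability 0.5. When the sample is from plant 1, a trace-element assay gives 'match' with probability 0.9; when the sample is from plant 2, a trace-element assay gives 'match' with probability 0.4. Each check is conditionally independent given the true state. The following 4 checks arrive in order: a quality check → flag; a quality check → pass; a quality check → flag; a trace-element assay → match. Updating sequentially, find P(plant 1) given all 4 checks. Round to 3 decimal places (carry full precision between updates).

After a quality check='flag': P(plant 1) = 0.45·0.2000 / (0.45·0.2000 + 0.5·0.8000) ≈ 0.1837
After a quality check='pass': P(plant 1) = 0.55·0.1837 / (0.55·0.1837 + 0.5·0.8163) ≈ 0.1984
After a quality check='flag': P(plant 1) = 0.45·0.1984 / (0.45·0.1984 + 0.5·0.8016) ≈ 0.1822
After a trace-element assay='match': P(plant 1) = 0.9·0.1822 / (0.9·0.1822 + 0.4·0.8178) ≈ 0.3339

0.334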